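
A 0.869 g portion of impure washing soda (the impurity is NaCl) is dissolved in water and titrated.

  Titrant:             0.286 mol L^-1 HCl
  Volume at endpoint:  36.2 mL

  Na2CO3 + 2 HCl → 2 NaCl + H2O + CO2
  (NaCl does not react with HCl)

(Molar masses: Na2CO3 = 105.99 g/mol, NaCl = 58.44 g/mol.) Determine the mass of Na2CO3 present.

0.549 g

n(HCl) = 0.0362 × 0.286 = 0.0104 mol
Let x = n(Na2CO3), y = n(NaCl).
Titrant: 2x = 0.0104;  mass: 105.99x + 58.44y = 0.869
Solving, x = 5.18 × 10^-3 mol, y = 5.48 × 10^-3 mol
mass of Na2CO3 = 5.18 × 10^-3 × 105.99 = 0.549 g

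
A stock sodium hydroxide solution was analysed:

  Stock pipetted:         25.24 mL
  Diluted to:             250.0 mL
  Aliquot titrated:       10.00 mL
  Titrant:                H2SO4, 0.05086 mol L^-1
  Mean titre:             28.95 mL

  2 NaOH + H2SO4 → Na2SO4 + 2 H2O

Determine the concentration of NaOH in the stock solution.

n(H2SO4) = 0.02895 × 0.05086 = 1.472 × 10^-3 mol
From the 2:1 ratio, n(NaOH) in the aliquot = 2/1 × 1.472 × 10^-3 = 2.945 × 10^-3 mol
[NaOH]_dilute = 2.945 × 10^-3 / 0.01000 = 0.2945 mol/L
Dilution factor = 250.0 / 25.24 = 9.905
[NaOH]_stock = 0.2945 × 9.905 = 2.917 mol/L

2.917 mol/L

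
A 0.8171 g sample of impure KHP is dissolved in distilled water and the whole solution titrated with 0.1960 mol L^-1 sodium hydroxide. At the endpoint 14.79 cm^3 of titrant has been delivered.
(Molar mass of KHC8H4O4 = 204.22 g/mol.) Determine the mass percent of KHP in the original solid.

72.45 %

KHC8H4O4 + NaOH → KNaC8H4O4 + H2O
n(NaOH) = 0.01479 L × 0.1960 mol/L = 2.899 × 10^-3 mol
n(KHC8H4O4) = 2.899 × 10^-3 mol (1:1 ratio)
mass of KHC8H4O4 = 2.899 × 10^-3 × 204.22 g/mol = 0.5920 g
% KHC8H4O4 = 0.5920 / 0.8171 × 100 = 72.45 %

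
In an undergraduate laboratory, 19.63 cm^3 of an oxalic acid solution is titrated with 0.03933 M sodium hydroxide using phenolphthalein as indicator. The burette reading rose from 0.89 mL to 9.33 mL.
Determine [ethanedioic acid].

0.008455 M

H2C2O4 + 2 NaOH → Na2C2O4 + 2 H2O
n(NaOH) = 0.008440 L × 0.03933 mol/L = 3.319 × 10^-4 mol
From the 1:2 mole ratio, n(H2C2O4) = 1/2 × 3.319 × 10^-4 = 1.660 × 10^-4 mol
[H2C2O4] = 1.660 × 10^-4 mol / 0.01963 L = 0.008455 mol/L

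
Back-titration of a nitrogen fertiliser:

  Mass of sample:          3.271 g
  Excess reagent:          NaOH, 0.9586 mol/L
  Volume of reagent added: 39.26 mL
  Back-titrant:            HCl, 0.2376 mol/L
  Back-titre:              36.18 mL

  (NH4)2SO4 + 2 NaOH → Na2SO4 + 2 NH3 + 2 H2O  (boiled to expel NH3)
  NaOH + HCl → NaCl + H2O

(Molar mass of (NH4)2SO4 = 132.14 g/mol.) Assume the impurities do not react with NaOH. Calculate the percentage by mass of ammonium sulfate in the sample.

n(NaOH) added = 0.03926 × 0.9586 = 0.03763 mol
n(HCl) used in back-titration = 0.03618 × 0.2376 = 8.596 × 10^-3 mol
n(NaOH) left over = 8.596 × 10^-3 mol (1:1 ratio)
n(NaOH) consumed by analyte = 0.03763 − 8.596 × 10^-3 = 0.02904 mol
From the 1:2 ratio, n((NH4)2SO4) = 1/2 × 0.02904 = 0.01452 mol
mass of (NH4)2SO4 = 0.01452 × 132.14 = 1.919 g
% (NH4)2SO4 = 1.919 / 3.271 × 100 = 58.65 %

58.65 %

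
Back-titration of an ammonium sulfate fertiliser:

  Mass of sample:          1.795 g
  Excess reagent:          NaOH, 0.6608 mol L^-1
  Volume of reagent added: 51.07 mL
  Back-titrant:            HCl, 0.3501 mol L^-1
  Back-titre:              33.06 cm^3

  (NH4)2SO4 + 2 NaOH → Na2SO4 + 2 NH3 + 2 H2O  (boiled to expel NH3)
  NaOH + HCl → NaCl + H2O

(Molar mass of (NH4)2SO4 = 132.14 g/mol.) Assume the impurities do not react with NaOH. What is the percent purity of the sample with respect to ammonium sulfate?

n(NaOH) added = 0.05107 × 0.6608 = 0.03375 mol
n(HCl) used in back-titration = 0.03306 × 0.3501 = 0.01157 mol
n(NaOH) left over = 0.01157 mol (1:1 ratio)
n(NaOH) consumed by analyte = 0.03375 − 0.01157 = 0.02217 mol
From the 1:2 ratio, n((NH4)2SO4) = 1/2 × 0.02217 = 0.01109 mol
mass of (NH4)2SO4 = 0.01109 × 132.14 = 1.465 g
% (NH4)2SO4 = 1.465 / 1.795 × 100 = 81.61 %

81.61 %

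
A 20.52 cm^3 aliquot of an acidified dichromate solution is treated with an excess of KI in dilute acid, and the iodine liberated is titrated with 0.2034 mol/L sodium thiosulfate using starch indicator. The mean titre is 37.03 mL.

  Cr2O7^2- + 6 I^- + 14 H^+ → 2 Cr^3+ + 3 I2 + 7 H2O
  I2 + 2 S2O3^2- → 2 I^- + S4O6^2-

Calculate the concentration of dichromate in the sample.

n(S2O3^2-) = 0.03703 × 0.2034 = 7.532 × 10^-3 mol
n(I2) = n(S2O3^2-)/2 = 3.766 × 10^-3 mol
From the 1:3 ratio, n(Cr2O7^2-) in the aliquot = 1/3 × 3.766 × 10^-3 = 1.255 × 10^-3 mol
[Cr2O7^2-] = 1.255 × 10^-3 / 0.02052 = 0.06118 mol/L

0.06118 mol/L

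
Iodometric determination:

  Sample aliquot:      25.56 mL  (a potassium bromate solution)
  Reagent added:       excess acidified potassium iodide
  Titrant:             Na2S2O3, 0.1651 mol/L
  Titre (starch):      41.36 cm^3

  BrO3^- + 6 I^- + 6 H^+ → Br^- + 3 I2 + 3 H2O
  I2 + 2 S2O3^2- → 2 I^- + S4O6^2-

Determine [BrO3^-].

n(S2O3^2-) = 0.04136 × 0.1651 = 6.829 × 10^-3 mol
n(I2) = n(S2O3^2-)/2 = 3.414 × 10^-3 mol
From the 1:3 ratio, n(BrO3^-) in the aliquot = 1/3 × 3.414 × 10^-3 = 1.138 × 10^-3 mol
[BrO3^-] = 1.138 × 10^-3 / 0.02556 = 0.04453 mol/L

0.04453 mol/L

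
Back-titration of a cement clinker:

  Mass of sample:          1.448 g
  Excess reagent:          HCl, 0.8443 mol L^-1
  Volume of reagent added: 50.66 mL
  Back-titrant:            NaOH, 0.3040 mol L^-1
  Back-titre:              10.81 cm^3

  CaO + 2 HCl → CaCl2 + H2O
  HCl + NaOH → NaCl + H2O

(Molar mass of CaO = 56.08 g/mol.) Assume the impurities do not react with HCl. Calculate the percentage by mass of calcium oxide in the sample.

n(HCl) added = 0.05066 × 0.8443 = 0.04277 mol
n(NaOH) used in back-titration = 0.01081 × 0.3040 = 3.286 × 10^-3 mol
n(HCl) left over = 3.286 × 10^-3 mol (1:1 ratio)
n(HCl) consumed by analyte = 0.04277 − 3.286 × 10^-3 = 0.03949 mol
From the 1:2 ratio, n(CaO) = 1/2 × 0.03949 = 0.01974 mol
mass of CaO = 0.01974 × 56.08 = 1.107 g
% CaO = 1.107 / 1.448 × 100 = 76.46 %

76.46 %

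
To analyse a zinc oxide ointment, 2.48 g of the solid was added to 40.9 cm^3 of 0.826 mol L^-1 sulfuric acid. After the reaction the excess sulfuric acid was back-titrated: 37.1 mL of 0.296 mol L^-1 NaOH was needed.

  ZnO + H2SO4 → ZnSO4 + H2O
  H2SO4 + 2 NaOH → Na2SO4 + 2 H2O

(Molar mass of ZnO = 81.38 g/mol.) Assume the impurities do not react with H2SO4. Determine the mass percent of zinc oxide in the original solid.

n(H2SO4) added = 0.0409 × 0.826 = 0.0338 mol
n(NaOH) used in back-titration = 0.0371 × 0.296 = 0.0110 mol
From the 1:2 ratio, n(H2SO4) left over = 1/2 × 0.0110 = 5.49 × 10^-3 mol
n(H2SO4) consumed by analyte = 0.0338 − 5.49 × 10^-3 = 0.0283 mol
n(ZnO) = 0.0283 mol (1:1 ratio)
mass of ZnO = 0.0283 × 81.38 = 2.30 g
% ZnO = 2.30 / 2.48 × 100 = 92.8 %

92.8 %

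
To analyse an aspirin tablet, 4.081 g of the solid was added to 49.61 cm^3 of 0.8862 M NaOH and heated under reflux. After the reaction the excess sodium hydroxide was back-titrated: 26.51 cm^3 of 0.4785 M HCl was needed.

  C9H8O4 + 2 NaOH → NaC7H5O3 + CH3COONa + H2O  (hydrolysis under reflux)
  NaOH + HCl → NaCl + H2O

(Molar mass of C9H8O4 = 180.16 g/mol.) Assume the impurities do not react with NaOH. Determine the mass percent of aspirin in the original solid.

69.04 %

n(NaOH) added = 0.04961 × 0.8862 = 0.04396 mol
n(HCl) used in back-titration = 0.02651 × 0.4785 = 0.01269 mol
n(NaOH) left over = 0.01269 mol (1:1 ratio)
n(NaOH) consumed by analyte = 0.04396 − 0.01269 = 0.03128 mol
From the 1:2 ratio, n(C9H8O4) = 1/2 × 0.03128 = 0.01564 mol
mass of C9H8O4 = 0.01564 × 180.16 = 2.818 g
% C9H8O4 = 2.818 / 4.081 × 100 = 69.04 %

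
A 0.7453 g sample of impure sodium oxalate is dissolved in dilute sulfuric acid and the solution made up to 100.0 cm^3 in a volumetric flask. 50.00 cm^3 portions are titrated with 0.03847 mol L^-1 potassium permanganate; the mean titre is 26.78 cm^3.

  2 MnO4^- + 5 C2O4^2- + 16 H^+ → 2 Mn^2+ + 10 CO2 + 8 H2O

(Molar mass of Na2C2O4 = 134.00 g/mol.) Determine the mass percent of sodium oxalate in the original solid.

92.61 %

n(KMnO4) per titration = 0.02678 × 0.03847 = 1.030 × 10^-3 mol
From the 5:2 ratio, n(Na2C2O4) in each aliquot = 5/2 × 1.030 × 10^-3 = 2.576 × 10^-3 mol
n(Na2C2O4) in the whole flask = 2.576 × 10^-3 × 100.0/50.00 = 5.151 × 10^-3 mol
mass of Na2C2O4 = 5.151 × 10^-3 × 134.00 = 0.6903 g
% Na2C2O4 = 0.6903 / 0.7453 × 100 = 92.61 %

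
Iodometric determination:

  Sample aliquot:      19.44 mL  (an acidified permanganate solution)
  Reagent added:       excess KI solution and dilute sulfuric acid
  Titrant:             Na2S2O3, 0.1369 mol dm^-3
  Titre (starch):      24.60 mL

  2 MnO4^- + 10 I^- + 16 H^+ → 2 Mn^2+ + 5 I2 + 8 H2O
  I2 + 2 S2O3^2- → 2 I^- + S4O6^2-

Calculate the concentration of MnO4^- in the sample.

n(S2O3^2-) = 0.02460 × 0.1369 = 3.368 × 10^-3 mol
n(I2) = n(S2O3^2-)/2 = 1.684 × 10^-3 mol
From the 2:5 ratio, n(MnO4^-) in the aliquot = 2/5 × 1.684 × 10^-3 = 6.735 × 10^-4 mol
[MnO4^-] = 6.735 × 10^-4 / 0.01944 = 0.03465 mol/L

0.03465 mol/L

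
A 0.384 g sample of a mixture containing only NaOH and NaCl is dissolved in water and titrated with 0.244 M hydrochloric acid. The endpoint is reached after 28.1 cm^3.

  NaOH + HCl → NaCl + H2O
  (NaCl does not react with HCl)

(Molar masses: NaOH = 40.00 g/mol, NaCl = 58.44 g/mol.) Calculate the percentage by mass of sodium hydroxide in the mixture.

71.4 %

n(HCl) = 0.0281 × 0.244 = 6.86 × 10^-3 mol
Let x = n(NaOH), y = n(NaCl).
Titrant: 1x = 6.86 × 10^-3;  mass: 40.00x + 58.44y = 0.384
Solving, x = 6.86 × 10^-3 mol, y = 1.88 × 10^-3 mol
mass of NaOH = 6.86 × 10^-3 × 40.00 = 0.274 g
% NaOH = 0.274 / 0.384 × 100 = 71.4 %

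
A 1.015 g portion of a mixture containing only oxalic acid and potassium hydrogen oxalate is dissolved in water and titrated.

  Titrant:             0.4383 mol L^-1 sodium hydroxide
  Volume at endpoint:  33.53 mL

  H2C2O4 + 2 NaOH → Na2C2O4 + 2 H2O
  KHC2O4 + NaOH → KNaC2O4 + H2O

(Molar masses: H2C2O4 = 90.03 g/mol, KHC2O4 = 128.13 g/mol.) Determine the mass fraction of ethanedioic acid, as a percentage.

n(NaOH) = 0.03353 × 0.4383 = 0.01470 mol
Let x = n(H2C2O4), y = n(KHC2O4).
Titrant: 2x + 1y = 0.01470;  mass: 90.03x + 128.13y = 1.015
Solving, x = 5.222 × 10^-3 mol, y = 4.253 × 10^-3 mol
mass of H2C2O4 = 5.222 × 10^-3 × 90.03 = 0.4701 g
% H2C2O4 = 0.4701 / 1.015 × 100 = 46.32 %

46.32 %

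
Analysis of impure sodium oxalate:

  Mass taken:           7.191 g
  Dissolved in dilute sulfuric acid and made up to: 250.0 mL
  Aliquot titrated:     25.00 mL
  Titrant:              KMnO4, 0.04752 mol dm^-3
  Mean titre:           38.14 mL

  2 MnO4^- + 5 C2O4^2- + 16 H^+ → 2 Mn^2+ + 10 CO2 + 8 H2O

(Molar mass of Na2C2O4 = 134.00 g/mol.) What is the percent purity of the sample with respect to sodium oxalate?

n(KMnO4) per titration = 0.03814 × 0.04752 = 1.812 × 10^-3 mol
From the 5:2 ratio, n(Na2C2O4) in each aliquot = 5/2 × 1.812 × 10^-3 = 4.531 × 10^-3 mol
n(Na2C2O4) in the whole flask = 4.531 × 10^-3 × 250.0/25.00 = 0.04531 mol
mass of Na2C2O4 = 0.04531 × 134.00 = 6.072 g
% Na2C2O4 = 6.072 / 7.191 × 100 = 84.43 %

84.43 %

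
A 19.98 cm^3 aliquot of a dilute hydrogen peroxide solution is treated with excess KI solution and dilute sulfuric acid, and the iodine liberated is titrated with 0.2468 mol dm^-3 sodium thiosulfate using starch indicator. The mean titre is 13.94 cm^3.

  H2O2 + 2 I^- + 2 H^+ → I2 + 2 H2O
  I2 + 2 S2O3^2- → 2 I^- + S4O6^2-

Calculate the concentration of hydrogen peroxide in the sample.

0.08610 mol/L

n(S2O3^2-) = 0.01394 × 0.2468 = 3.440 × 10^-3 mol
n(I2) = n(S2O3^2-)/2 = 1.720 × 10^-3 mol
n(H2O2) in the aliquot = 1.720 × 10^-3 mol (1:1 ratio)
[H2O2] = 1.720 × 10^-3 / 0.01998 = 0.08610 mol/L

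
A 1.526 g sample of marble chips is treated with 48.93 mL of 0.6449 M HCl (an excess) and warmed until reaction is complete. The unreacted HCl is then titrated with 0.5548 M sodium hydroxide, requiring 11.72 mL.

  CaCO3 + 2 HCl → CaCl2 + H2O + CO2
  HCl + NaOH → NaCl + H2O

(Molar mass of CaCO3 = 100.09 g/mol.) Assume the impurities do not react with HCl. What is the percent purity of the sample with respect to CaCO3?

82.16 %

n(HCl) added = 0.04893 × 0.6449 = 0.03155 mol
n(NaOH) used in back-titration = 0.01172 × 0.5548 = 6.502 × 10^-3 mol
n(HCl) left over = 6.502 × 10^-3 mol (1:1 ratio)
n(HCl) consumed by analyte = 0.03155 − 6.502 × 10^-3 = 0.02505 mol
From the 1:2 ratio, n(CaCO3) = 1/2 × 0.02505 = 0.01253 mol
mass of CaCO3 = 0.01253 × 100.09 = 1.254 g
% CaCO3 = 1.254 / 1.526 × 100 = 82.16 %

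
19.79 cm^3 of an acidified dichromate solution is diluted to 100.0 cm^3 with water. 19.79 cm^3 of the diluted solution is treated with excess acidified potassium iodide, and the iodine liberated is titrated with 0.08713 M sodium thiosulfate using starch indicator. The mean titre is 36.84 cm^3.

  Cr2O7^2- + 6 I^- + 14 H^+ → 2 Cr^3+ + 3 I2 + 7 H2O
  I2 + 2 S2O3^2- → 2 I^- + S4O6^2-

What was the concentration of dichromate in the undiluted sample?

0.1366 M

n(S2O3^2-) = 0.03684 × 0.08713 = 3.210 × 10^-3 mol
n(I2) = n(S2O3^2-)/2 = 1.605 × 10^-3 mol
From the 1:3 ratio, n(Cr2O7^2-) in the aliquot = 1/3 × 1.605 × 10^-3 = 5.350 × 10^-4 mol
[Cr2O7^2-]_dilute = 5.350 × 10^-4 / 0.01979 = 0.02703 mol/L
[Cr2O7^2-]_original = 0.02703 × 100.0/19.79 = 0.1366 mol/L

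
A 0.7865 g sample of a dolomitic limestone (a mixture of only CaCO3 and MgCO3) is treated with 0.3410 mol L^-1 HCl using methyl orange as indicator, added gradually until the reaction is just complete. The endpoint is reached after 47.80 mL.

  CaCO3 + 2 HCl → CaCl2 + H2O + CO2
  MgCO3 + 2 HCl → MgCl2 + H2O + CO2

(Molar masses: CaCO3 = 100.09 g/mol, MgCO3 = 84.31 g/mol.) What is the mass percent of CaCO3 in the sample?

n(HCl) = 0.04780 × 0.3410 = 0.01630 mol
Let x = n(CaCO3), y = n(MgCO3).
Titrant: 2x + 2y = 0.01630;  mass: 100.09x + 84.31y = 0.7865
Solving, x = 6.298 × 10^-3 mol, y = 1.852 × 10^-3 mol
mass of CaCO3 = 6.298 × 10^-3 × 100.09 = 0.6304 g
% CaCO3 = 0.6304 / 0.7865 × 100 = 80.15 %

80.15 %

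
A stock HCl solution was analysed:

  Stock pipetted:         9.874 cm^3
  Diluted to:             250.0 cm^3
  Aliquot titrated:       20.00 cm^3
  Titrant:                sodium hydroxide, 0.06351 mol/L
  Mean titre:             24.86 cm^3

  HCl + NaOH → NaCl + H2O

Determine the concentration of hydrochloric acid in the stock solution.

n(NaOH) = 0.02486 × 0.06351 = 1.579 × 10^-3 mol
n(HCl) in the aliquot = 1.579 × 10^-3 mol (1:1 ratio)
[HCl]_dilute = 1.579 × 10^-3 / 0.02000 = 0.07894 mol/L
Dilution factor = 250.0 / 9.874 = 25.32
[HCl]_stock = 0.07894 × 25.32 = 1.999 mol/L

1.999 mol/L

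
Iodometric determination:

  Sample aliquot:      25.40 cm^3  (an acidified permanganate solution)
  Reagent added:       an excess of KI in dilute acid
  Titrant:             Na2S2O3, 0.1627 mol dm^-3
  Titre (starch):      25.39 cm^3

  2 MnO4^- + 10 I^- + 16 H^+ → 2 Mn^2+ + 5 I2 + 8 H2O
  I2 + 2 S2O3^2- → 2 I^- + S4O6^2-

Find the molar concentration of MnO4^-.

0.03253 mol/L

n(S2O3^2-) = 0.02539 × 0.1627 = 4.131 × 10^-3 mol
n(I2) = n(S2O3^2-)/2 = 2.065 × 10^-3 mol
From the 2:5 ratio, n(MnO4^-) in the aliquot = 2/5 × 2.065 × 10^-3 = 8.262 × 10^-4 mol
[MnO4^-] = 8.262 × 10^-4 / 0.02540 = 0.03253 mol/L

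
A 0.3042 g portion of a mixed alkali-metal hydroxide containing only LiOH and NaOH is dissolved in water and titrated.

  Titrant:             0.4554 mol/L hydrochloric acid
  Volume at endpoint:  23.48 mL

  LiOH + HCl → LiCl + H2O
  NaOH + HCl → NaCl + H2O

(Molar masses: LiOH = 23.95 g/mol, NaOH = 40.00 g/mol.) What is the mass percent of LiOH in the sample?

n(HCl) = 0.02348 × 0.4554 = 0.01069 mol
Let x = n(LiOH), y = n(NaOH).
Titrant: 1x + 1y = 0.01069;  mass: 23.95x + 40.00y = 0.3042
Solving, x = 7.695 × 10^-3 mol, y = 2.997 × 10^-3 mol
mass of LiOH = 7.695 × 10^-3 × 23.95 = 0.1843 g
% LiOH = 0.1843 / 0.3042 × 100 = 60.59 %

60.59 %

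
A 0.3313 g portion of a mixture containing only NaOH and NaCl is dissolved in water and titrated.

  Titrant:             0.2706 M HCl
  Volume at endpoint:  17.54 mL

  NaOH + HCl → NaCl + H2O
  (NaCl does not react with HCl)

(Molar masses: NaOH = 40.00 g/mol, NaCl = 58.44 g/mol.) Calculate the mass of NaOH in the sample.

n(HCl) = 0.01754 × 0.2706 = 4.746 × 10^-3 mol
Let x = n(NaOH), y = n(NaCl).
Titrant: 1x = 4.746 × 10^-3;  mass: 40.00x + 58.44y = 0.3313
Solving, x = 4.746 × 10^-3 mol, y = 2.420 × 10^-3 mol
mass of NaOH = 4.746 × 10^-3 × 40.00 = 0.1899 g

0.1899 g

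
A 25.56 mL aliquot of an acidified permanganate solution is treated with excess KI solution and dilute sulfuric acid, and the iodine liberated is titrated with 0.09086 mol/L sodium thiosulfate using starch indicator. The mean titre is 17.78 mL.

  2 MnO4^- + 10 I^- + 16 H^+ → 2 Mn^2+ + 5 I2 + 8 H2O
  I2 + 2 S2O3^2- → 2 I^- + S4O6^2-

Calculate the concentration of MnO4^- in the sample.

0.01264 mol/L

n(S2O3^2-) = 0.01778 × 0.09086 = 1.615 × 10^-3 mol
n(I2) = n(S2O3^2-)/2 = 8.077 × 10^-4 mol
From the 2:5 ratio, n(MnO4^-) in the aliquot = 2/5 × 8.077 × 10^-4 = 3.231 × 10^-4 mol
[MnO4^-] = 3.231 × 10^-4 / 0.02556 = 0.01264 mol/L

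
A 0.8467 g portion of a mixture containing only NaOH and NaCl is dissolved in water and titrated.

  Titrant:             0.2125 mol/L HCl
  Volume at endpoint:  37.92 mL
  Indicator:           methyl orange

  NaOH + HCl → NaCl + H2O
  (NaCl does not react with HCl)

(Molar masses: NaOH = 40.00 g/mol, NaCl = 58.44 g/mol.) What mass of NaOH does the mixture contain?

n(HCl) = 0.03792 × 0.2125 = 8.058 × 10^-3 mol
Let x = n(NaOH), y = n(NaCl).
Titrant: 1x = 8.058 × 10^-3;  mass: 40.00x + 58.44y = 0.8467
Solving, x = 8.058 × 10^-3 mol, y = 8.973 × 10^-3 mol
mass of NaOH = 8.058 × 10^-3 × 40.00 = 0.3223 g

0.3223 g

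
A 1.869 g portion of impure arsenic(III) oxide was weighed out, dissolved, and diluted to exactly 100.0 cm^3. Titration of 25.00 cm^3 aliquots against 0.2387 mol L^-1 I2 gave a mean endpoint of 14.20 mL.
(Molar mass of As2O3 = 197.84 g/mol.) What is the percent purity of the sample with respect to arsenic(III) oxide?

As2O3 + 2 I2 + 2 H2O → As2O5 + 4 HI
n(I2) per titration = 0.01420 × 0.2387 = 3.390 × 10^-3 mol
From the 1:2 ratio, n(As2O3) in each aliquot = 1/2 × 3.390 × 10^-3 = 1.695 × 10^-3 mol
n(As2O3) in the whole flask = 1.695 × 10^-3 × 100.0/25.00 = 6.779 × 10^-3 mol
mass of As2O3 = 6.779 × 10^-3 × 197.84 = 1.341 g
% As2O3 = 1.341 / 1.869 × 100 = 71.76 %

71.76 %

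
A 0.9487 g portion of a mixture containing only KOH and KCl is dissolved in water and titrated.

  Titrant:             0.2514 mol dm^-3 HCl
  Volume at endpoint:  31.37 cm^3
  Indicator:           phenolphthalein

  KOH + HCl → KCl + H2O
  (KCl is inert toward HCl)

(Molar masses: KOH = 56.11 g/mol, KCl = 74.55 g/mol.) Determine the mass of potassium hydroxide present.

n(HCl) = 0.03137 × 0.2514 = 7.886 × 10^-3 mol
Let x = n(KOH), y = n(KCl).
Titrant: 1x = 7.886 × 10^-3;  mass: 56.11x + 74.55y = 0.9487
Solving, x = 7.886 × 10^-3 mol, y = 6.790 × 10^-3 mol
mass of KOH = 7.886 × 10^-3 × 56.11 = 0.4425 g

0.4425 g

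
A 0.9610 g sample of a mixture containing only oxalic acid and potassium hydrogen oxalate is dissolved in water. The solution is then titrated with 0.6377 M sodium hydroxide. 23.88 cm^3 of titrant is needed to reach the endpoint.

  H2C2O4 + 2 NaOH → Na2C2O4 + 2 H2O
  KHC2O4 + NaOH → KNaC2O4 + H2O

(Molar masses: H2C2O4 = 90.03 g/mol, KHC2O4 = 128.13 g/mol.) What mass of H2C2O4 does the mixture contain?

0.5363 g

n(NaOH) = 0.02388 × 0.6377 = 0.01523 mol
Let x = n(H2C2O4), y = n(KHC2O4).
Titrant: 2x + 1y = 0.01523;  mass: 90.03x + 128.13y = 0.9610
Solving, x = 5.957 × 10^-3 mol, y = 3.315 × 10^-3 mol
mass of H2C2O4 = 5.957 × 10^-3 × 90.03 = 0.5363 g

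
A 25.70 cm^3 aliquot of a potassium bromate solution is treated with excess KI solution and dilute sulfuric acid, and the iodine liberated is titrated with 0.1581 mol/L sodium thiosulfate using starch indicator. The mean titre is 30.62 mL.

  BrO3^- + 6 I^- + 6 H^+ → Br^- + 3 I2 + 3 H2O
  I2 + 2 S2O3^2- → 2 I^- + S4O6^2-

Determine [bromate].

n(S2O3^2-) = 0.03062 × 0.1581 = 4.841 × 10^-3 mol
n(I2) = n(S2O3^2-)/2 = 2.421 × 10^-3 mol
From the 1:3 ratio, n(BrO3^-) in the aliquot = 1/3 × 2.421 × 10^-3 = 8.068 × 10^-4 mol
[BrO3^-] = 8.068 × 10^-4 / 0.02570 = 0.03139 mol/L

0.03139 mol/L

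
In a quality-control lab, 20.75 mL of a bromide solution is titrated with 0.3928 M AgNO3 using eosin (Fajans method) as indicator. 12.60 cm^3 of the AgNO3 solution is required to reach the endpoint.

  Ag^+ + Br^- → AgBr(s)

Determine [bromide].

0.2385 M

n(AgNO3) = 0.01260 L × 0.3928 mol/L = 4.949 × 10^-3 mol
n(Br-) = 4.949 × 10^-3 mol (1:1 mole ratio)
[Br-] = 4.949 × 10^-3 mol / 0.02075 L = 0.2385 mol/L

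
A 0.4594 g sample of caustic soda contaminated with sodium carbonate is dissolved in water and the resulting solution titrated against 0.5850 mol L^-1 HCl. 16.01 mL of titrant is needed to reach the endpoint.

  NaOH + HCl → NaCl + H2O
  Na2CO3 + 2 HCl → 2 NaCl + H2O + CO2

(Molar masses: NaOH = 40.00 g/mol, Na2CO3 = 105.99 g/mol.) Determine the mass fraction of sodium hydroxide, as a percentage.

n(HCl) = 0.01601 × 0.5850 = 9.366 × 10^-3 mol
Let x = n(NaOH), y = n(Na2CO3).
Titrant: 1x + 2y = 9.366 × 10^-3;  mass: 40.00x + 105.99y = 0.4594
Solving, x = 2.843 × 10^-3 mol, y = 3.261 × 10^-3 mol
mass of NaOH = 2.843 × 10^-3 × 40.00 = 0.1137 g
% NaOH = 0.1137 / 0.4594 × 100 = 24.75 %

24.75 %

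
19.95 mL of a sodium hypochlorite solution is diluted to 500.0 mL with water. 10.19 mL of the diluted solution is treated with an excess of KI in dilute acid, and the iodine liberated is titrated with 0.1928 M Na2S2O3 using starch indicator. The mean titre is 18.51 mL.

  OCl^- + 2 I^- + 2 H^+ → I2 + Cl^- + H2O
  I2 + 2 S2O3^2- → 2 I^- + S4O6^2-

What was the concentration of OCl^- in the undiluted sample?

4.389 M

n(S2O3^2-) = 0.01851 × 0.1928 = 3.569 × 10^-3 mol
n(I2) = n(S2O3^2-)/2 = 1.784 × 10^-3 mol
n(OCl^-) in the aliquot = 1.784 × 10^-3 mol (1:1 ratio)
[OCl^-]_dilute = 1.784 × 10^-3 / 0.01019 = 0.1751 mol/L
[OCl^-]_original = 0.1751 × 500.0/19.95 = 4.389 mol/L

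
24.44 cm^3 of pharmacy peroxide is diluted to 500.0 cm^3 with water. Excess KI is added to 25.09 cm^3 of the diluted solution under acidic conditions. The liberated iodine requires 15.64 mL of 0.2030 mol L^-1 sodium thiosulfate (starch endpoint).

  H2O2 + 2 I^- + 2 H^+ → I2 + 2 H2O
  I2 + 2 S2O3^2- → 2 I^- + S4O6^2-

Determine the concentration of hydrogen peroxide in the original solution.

1.294 mol/L

n(S2O3^2-) = 0.01564 × 0.2030 = 3.175 × 10^-3 mol
n(I2) = n(S2O3^2-)/2 = 1.587 × 10^-3 mol
n(H2O2) in the aliquot = 1.587 × 10^-3 mol (1:1 ratio)
[H2O2]_dilute = 1.587 × 10^-3 / 0.02509 = 0.06327 mol/L
[H2O2]_original = 0.06327 × 500.0/24.44 = 1.294 mol/L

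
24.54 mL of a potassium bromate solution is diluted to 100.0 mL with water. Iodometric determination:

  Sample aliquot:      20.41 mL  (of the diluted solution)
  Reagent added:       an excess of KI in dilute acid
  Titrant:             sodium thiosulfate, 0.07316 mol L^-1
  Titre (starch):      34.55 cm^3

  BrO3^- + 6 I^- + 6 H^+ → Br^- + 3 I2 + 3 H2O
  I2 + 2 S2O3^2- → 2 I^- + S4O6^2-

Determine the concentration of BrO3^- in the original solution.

0.08411 mol/L

n(S2O3^2-) = 0.03455 × 0.07316 = 2.528 × 10^-3 mol
n(I2) = n(S2O3^2-)/2 = 1.264 × 10^-3 mol
From the 1:3 ratio, n(BrO3^-) in the aliquot = 1/3 × 1.264 × 10^-3 = 4.213 × 10^-4 mol
[BrO3^-]_dilute = 4.213 × 10^-4 / 0.02041 = 0.02064 mol/L
[BrO3^-]_original = 0.02064 × 100.0/24.54 = 0.08411 mol/L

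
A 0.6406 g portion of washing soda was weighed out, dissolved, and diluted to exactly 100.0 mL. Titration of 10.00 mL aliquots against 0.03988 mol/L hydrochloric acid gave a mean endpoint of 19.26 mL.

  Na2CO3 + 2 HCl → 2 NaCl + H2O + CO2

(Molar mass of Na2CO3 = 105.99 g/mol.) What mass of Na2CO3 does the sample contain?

n(HCl) per titration = 0.01926 × 0.03988 = 7.681 × 10^-4 mol
From the 1:2 ratio, n(Na2CO3) in each aliquot = 1/2 × 7.681 × 10^-4 = 3.840 × 10^-4 mol
n(Na2CO3) in the whole flask = 3.840 × 10^-4 × 100.0/10.00 = 3.840 × 10^-3 mol
mass of Na2CO3 = 3.840 × 10^-3 × 105.99 = 0.4070 g

0.4070 g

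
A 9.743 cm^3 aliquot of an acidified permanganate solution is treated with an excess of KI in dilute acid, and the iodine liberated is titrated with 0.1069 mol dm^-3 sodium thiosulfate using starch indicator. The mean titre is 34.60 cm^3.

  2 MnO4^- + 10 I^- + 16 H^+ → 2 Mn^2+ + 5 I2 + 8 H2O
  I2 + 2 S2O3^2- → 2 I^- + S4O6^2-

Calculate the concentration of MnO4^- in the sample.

n(S2O3^2-) = 0.03460 × 0.1069 = 3.699 × 10^-3 mol
n(I2) = n(S2O3^2-)/2 = 1.849 × 10^-3 mol
From the 2:5 ratio, n(MnO4^-) in the aliquot = 2/5 × 1.849 × 10^-3 = 7.397 × 10^-4 mol
[MnO4^-] = 7.397 × 10^-4 / 0.009743 = 0.07593 mol/L

0.07593 mol/L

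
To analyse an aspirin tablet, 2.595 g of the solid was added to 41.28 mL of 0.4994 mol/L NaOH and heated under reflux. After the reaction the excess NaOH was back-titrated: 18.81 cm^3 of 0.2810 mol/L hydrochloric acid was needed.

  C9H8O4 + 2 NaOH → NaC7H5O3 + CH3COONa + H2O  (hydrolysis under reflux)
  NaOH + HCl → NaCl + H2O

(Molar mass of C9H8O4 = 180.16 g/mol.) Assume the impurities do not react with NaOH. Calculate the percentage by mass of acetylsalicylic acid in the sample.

n(NaOH) added = 0.04128 × 0.4994 = 0.02062 mol
n(HCl) used in back-titration = 0.01881 × 0.2810 = 5.286 × 10^-3 mol
n(NaOH) left over = 5.286 × 10^-3 mol (1:1 ratio)
n(NaOH) consumed by analyte = 0.02062 − 5.286 × 10^-3 = 0.01533 mol
From the 1:2 ratio, n(C9H8O4) = 1/2 × 0.01533 = 7.665 × 10^-3 mol
mass of C9H8O4 = 7.665 × 10^-3 × 180.16 = 1.381 g
% C9H8O4 = 1.381 / 2.595 × 100 = 53.21 %

53.21 %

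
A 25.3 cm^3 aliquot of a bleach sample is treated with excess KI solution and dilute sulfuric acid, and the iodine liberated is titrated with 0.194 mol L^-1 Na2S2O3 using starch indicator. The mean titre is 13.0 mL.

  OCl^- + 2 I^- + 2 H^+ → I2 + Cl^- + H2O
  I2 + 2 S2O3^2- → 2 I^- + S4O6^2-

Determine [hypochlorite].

0.0498 mol/L

n(S2O3^2-) = 0.0130 × 0.194 = 2.52 × 10^-3 mol
n(I2) = n(S2O3^2-)/2 = 1.26 × 10^-3 mol
n(OCl^-) in the aliquot = 1.26 × 10^-3 mol (1:1 ratio)
[OCl^-] = 1.26 × 10^-3 / 0.0253 = 0.0498 mol/L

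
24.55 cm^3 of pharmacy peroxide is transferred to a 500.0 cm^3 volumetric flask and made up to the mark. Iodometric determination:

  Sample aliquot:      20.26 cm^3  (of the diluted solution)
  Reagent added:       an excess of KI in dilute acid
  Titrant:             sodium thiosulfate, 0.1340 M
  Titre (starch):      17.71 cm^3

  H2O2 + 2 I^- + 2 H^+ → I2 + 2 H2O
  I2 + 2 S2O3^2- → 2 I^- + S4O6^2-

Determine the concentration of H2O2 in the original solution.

1.193 M

n(S2O3^2-) = 0.01771 × 0.1340 = 2.373 × 10^-3 mol
n(I2) = n(S2O3^2-)/2 = 1.187 × 10^-3 mol
n(H2O2) in the aliquot = 1.187 × 10^-3 mol (1:1 ratio)
[H2O2]_dilute = 1.187 × 10^-3 / 0.02026 = 0.05857 mol/L
[H2O2]_original = 0.05857 × 500.0/24.55 = 1.193 mol/L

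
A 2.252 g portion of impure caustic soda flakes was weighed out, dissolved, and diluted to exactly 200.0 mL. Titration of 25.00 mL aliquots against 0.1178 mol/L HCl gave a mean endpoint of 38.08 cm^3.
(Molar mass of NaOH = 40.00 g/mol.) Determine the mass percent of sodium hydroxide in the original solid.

NaOH + HCl → NaCl + H2O
n(HCl) per titration = 0.03808 × 0.1178 = 4.486 × 10^-3 mol
n(NaOH) in each aliquot = 4.486 × 10^-3 mol (1:1 ratio)
n(NaOH) in the whole flask = 4.486 × 10^-3 × 200.0/25.00 = 0.03589 mol
mass of NaOH = 0.03589 × 40.00 = 1.435 g
% NaOH = 1.435 / 2.252 × 100 = 63.74 %

63.74 %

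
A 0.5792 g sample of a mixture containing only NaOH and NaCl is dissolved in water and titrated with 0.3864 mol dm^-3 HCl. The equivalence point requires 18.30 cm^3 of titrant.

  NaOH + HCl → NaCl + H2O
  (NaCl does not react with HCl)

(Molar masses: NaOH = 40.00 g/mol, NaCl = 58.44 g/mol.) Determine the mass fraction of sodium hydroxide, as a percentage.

n(HCl) = 0.01830 × 0.3864 = 7.071 × 10^-3 mol
Let x = n(NaOH), y = n(NaCl).
Titrant: 1x = 7.071 × 10^-3;  mass: 40.00x + 58.44y = 0.5792
Solving, x = 7.071 × 10^-3 mol, y = 5.071 × 10^-3 mol
mass of NaOH = 7.071 × 10^-3 × 40.00 = 0.2828 g
% NaOH = 0.2828 / 0.5792 × 100 = 48.83 %

48.83 %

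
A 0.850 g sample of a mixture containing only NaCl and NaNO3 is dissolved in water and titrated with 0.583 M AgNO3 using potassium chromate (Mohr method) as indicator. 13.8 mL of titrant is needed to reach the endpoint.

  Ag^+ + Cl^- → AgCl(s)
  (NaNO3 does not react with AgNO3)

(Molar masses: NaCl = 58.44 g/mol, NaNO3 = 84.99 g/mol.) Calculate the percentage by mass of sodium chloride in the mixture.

n(AgNO3) = 0.0138 × 0.583 = 8.05 × 10^-3 mol
Let x = n(NaCl), y = n(NaNO3).
Titrant: 1x = 8.05 × 10^-3;  mass: 58.44x + 84.99y = 0.850
Solving, x = 8.05 × 10^-3 mol, y = 4.47 × 10^-3 mol
mass of NaCl = 8.05 × 10^-3 × 58.44 = 0.470 g
% NaCl = 0.470 / 0.850 × 100 = 55.3 %

55.3 %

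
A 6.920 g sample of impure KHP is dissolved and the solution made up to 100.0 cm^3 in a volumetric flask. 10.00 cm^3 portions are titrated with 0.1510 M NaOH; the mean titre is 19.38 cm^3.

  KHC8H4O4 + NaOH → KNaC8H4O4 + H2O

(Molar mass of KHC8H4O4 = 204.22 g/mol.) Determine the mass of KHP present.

n(NaOH) per titration = 0.01938 × 0.1510 = 2.926 × 10^-3 mol
n(KHC8H4O4) in each aliquot = 2.926 × 10^-3 mol (1:1 ratio)
n(KHC8H4O4) in the whole flask = 2.926 × 10^-3 × 100.0/10.00 = 0.02926 mol
mass of KHC8H4O4 = 0.02926 × 204.22 = 5.976 g

5.976 g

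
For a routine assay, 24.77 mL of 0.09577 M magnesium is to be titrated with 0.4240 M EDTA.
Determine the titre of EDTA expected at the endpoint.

5.595 mL

Mg^2+ + EDTA^4- → [Mg(EDTA)]^2-
n(Mg2+) = 0.02477 L × 0.09577 mol/L = 2.372 × 10^-3 mol
n(EDTA) = 2.372 × 10^-3 mol (1:1 stoichiometry)
V(EDTA) = 2.372 × 10^-3 mol / 0.4240 mol/L = 0.005595 L = 5.595 mL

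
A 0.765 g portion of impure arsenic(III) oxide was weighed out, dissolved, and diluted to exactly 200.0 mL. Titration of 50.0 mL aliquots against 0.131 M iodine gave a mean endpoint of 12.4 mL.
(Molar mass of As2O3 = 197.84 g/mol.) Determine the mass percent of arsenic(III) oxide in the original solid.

As2O3 + 2 I2 + 2 H2O → As2O5 + 4 HI
n(I2) per titration = 0.0124 × 0.131 = 1.62 × 10^-3 mol
From the 1:2 ratio, n(As2O3) in each aliquot = 1/2 × 1.62 × 10^-3 = 8.12 × 10^-4 mol
n(As2O3) in the whole flask = 8.12 × 10^-4 × 200.0/50.0 = 3.25 × 10^-3 mol
mass of As2O3 = 3.25 × 10^-3 × 197.84 = 0.643 g
% As2O3 = 0.643 / 0.765 × 100 = 84.0 %

84.0 %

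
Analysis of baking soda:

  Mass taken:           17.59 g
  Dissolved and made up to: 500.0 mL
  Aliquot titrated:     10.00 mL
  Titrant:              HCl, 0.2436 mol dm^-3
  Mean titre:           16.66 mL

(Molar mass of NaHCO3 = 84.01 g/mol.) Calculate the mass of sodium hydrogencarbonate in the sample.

17.05 g

NaHCO3 + HCl → NaCl + H2O + CO2
n(HCl) per titration = 0.01666 × 0.2436 = 4.058 × 10^-3 mol
n(NaHCO3) in each aliquot = 4.058 × 10^-3 mol (1:1 ratio)
n(NaHCO3) in the whole flask = 4.058 × 10^-3 × 500.0/10.00 = 0.2029 mol
mass of NaHCO3 = 0.2029 × 84.01 = 17.05 g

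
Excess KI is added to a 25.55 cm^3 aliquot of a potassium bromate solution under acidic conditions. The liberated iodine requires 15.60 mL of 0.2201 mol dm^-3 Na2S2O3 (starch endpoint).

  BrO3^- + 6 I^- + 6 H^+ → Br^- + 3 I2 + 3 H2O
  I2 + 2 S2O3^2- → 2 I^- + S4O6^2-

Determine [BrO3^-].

n(S2O3^2-) = 0.01560 × 0.2201 = 3.434 × 10^-3 mol
n(I2) = n(S2O3^2-)/2 = 1.717 × 10^-3 mol
From the 1:3 ratio, n(BrO3^-) in the aliquot = 1/3 × 1.717 × 10^-3 = 5.723 × 10^-4 mol
[BrO3^-] = 5.723 × 10^-4 / 0.02555 = 0.02240 mol/L

0.02240 mol/L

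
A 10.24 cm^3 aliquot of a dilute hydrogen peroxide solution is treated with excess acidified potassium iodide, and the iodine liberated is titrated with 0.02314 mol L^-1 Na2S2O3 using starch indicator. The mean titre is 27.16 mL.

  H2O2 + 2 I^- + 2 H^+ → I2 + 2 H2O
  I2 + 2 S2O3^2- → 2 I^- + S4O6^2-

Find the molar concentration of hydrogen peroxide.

n(S2O3^2-) = 0.02716 × 0.02314 = 6.285 × 10^-4 mol
n(I2) = n(S2O3^2-)/2 = 3.142 × 10^-4 mol
n(H2O2) in the aliquot = 3.142 × 10^-4 mol (1:1 ratio)
[H2O2] = 3.142 × 10^-4 / 0.01024 = 0.03069 mol/L

0.03069 mol/L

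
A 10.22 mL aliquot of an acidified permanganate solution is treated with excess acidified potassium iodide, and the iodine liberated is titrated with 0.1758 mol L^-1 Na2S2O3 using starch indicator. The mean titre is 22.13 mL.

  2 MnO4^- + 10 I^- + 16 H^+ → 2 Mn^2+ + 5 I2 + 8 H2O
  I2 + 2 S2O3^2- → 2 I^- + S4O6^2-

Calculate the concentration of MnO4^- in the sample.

0.07613 mol/L

n(S2O3^2-) = 0.02213 × 0.1758 = 3.890 × 10^-3 mol
n(I2) = n(S2O3^2-)/2 = 1.945 × 10^-3 mol
From the 2:5 ratio, n(MnO4^-) in the aliquot = 2/5 × 1.945 × 10^-3 = 7.781 × 10^-4 mol
[MnO4^-] = 7.781 × 10^-4 / 0.01022 = 0.07613 mol/L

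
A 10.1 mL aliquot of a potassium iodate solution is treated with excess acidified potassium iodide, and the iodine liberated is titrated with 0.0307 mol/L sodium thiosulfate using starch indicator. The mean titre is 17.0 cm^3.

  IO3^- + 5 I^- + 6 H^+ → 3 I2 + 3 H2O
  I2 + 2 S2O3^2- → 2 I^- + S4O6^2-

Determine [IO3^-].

0.00861 mol/L

n(S2O3^2-) = 0.0170 × 0.0307 = 5.22 × 10^-4 mol
n(I2) = n(S2O3^2-)/2 = 2.61 × 10^-4 mol
From the 1:3 ratio, n(IO3^-) in the aliquot = 1/3 × 2.61 × 10^-4 = 8.70 × 10^-5 mol
[IO3^-] = 8.70 × 10^-5 / 0.0101 = 0.00861 mol/L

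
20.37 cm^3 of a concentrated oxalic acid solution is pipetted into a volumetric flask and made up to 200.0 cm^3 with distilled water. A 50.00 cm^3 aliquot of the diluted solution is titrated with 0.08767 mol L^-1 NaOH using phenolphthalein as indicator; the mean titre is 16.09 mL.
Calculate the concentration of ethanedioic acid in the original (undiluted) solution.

0.1385 mol/L

H2C2O4 + 2 NaOH → Na2C2O4 + 2 H2O
n(NaOH) = 0.01609 × 0.08767 = 1.411 × 10^-3 mol
From the 1:2 ratio, n(H2C2O4) in the aliquot = 1/2 × 1.411 × 10^-3 = 7.053 × 10^-4 mol
[H2C2O4]_dilute = 7.053 × 10^-4 / 0.05000 = 0.01411 mol/L
Dilution factor = 200.0 / 20.37 = 9.818
[H2C2O4]_stock = 0.01411 × 9.818 = 0.1385 mol/L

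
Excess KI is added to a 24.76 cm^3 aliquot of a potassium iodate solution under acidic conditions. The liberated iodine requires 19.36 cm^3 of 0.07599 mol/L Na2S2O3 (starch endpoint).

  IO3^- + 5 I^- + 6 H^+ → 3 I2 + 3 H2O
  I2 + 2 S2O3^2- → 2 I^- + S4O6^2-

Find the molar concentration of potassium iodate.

n(S2O3^2-) = 0.01936 × 0.07599 = 1.471 × 10^-3 mol
n(I2) = n(S2O3^2-)/2 = 7.356 × 10^-4 mol
From the 1:3 ratio, n(IO3^-) in the aliquot = 1/3 × 7.356 × 10^-4 = 2.452 × 10^-4 mol
[IO3^-] = 2.452 × 10^-4 / 0.02476 = 0.009903 mol/L

0.009903 mol/L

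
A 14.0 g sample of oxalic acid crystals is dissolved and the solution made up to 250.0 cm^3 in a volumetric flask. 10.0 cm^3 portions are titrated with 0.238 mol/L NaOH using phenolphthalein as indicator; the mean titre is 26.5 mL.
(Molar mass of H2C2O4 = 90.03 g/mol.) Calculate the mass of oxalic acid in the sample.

7.10 g

H2C2O4 + 2 NaOH → Na2C2O4 + 2 H2O
n(NaOH) per titration = 0.0265 × 0.238 = 6.31 × 10^-3 mol
From the 1:2 ratio, n(H2C2O4) in each aliquot = 1/2 × 6.31 × 10^-3 = 3.15 × 10^-3 mol
n(H2C2O4) in the whole flask = 3.15 × 10^-3 × 250.0/10.0 = 0.0788 mol
mass of H2C2O4 = 0.0788 × 90.03 = 7.10 g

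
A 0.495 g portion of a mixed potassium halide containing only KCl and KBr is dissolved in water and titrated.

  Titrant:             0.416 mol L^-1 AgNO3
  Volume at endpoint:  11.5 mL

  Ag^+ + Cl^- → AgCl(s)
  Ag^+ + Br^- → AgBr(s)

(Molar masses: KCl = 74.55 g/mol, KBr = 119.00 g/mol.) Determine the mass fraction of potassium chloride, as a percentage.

25.2 %

n(AgNO3) = 0.0115 × 0.416 = 4.78 × 10^-3 mol
Let x = n(KCl), y = n(KBr).
Titrant: 1x + 1y = 4.78 × 10^-3;  mass: 74.55x + 119.00y = 0.495
Solving, x = 1.67 × 10^-3 mol, y = 3.11 × 10^-3 mol
mass of KCl = 1.67 × 10^-3 × 74.55 = 0.125 g
% KCl = 0.125 / 0.495 × 100 = 25.2 %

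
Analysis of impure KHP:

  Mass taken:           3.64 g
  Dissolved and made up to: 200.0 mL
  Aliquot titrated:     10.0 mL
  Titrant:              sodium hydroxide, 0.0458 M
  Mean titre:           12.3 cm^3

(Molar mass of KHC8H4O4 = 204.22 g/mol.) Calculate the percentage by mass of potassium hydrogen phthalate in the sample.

KHC8H4O4 + NaOH → KNaC8H4O4 + H2O
n(NaOH) per titration = 0.0123 × 0.0458 = 5.63 × 10^-4 mol
n(KHC8H4O4) in each aliquot = 5.63 × 10^-4 mol (1:1 ratio)
n(KHC8H4O4) in the whole flask = 5.63 × 10^-4 × 200.0/10.0 = 0.0113 mol
mass of KHC8H4O4 = 0.0113 × 204.22 = 2.30 g
% KHC8H4O4 = 2.30 / 3.64 × 100 = 63.2 %

63.2 %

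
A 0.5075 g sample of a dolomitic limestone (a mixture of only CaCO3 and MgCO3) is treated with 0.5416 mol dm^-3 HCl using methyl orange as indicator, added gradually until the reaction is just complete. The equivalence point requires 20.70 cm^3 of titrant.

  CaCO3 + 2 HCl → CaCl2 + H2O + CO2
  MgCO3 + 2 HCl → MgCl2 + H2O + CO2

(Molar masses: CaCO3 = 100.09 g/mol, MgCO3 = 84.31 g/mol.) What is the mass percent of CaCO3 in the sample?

n(HCl) = 0.02070 × 0.5416 = 0.01121 mol
Let x = n(CaCO3), y = n(MgCO3).
Titrant: 2x + 2y = 0.01121;  mass: 100.09x + 84.31y = 0.5075
Solving, x = 2.211 × 10^-3 mol, y = 3.394 × 10^-3 mol
mass of CaCO3 = 2.211 × 10^-3 × 100.09 = 0.2213 g
% CaCO3 = 0.2213 / 0.5075 × 100 = 43.61 %

43.61 %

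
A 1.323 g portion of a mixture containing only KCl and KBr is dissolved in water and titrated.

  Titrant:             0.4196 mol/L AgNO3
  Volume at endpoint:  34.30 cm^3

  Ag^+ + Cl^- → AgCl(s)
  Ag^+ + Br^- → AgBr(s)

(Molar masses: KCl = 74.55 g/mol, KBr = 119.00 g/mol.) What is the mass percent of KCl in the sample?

49.40 %

n(AgNO3) = 0.03430 × 0.4196 = 0.01439 mol
Let x = n(KCl), y = n(KBr).
Titrant: 1x + 1y = 0.01439;  mass: 74.55x + 119.00y = 1.323
Solving, x = 8.767 × 10^-3 mol, y = 5.626 × 10^-3 mol
mass of KCl = 8.767 × 10^-3 × 74.55 = 0.6536 g
% KCl = 0.6536 / 1.323 × 100 = 49.40 %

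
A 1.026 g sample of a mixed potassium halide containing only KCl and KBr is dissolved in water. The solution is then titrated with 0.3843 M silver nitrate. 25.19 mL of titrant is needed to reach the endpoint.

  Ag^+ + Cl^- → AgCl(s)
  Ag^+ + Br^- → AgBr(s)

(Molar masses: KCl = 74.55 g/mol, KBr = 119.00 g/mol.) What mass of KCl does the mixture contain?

0.2113 g

n(AgNO3) = 0.02519 × 0.3843 = 9.681 × 10^-3 mol
Let x = n(KCl), y = n(KBr).
Titrant: 1x + 1y = 9.681 × 10^-3;  mass: 74.55x + 119.00y = 1.026
Solving, x = 2.834 × 10^-3 mol, y = 6.846 × 10^-3 mol
mass of KCl = 2.834 × 10^-3 × 74.55 = 0.2113 g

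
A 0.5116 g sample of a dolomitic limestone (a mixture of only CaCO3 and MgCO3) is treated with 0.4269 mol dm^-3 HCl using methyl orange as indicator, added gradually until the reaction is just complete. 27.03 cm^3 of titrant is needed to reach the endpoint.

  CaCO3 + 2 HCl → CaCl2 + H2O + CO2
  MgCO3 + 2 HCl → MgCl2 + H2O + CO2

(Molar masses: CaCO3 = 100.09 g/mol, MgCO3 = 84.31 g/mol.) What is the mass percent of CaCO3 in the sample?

31.20 %

n(HCl) = 0.02703 × 0.4269 = 0.01154 mol
Let x = n(CaCO3), y = n(MgCO3).
Titrant: 2x + 2y = 0.01154;  mass: 100.09x + 84.31y = 0.5116
Solving, x = 1.595 × 10^-3 mol, y = 4.175 × 10^-3 mol
mass of CaCO3 = 1.595 × 10^-3 × 100.09 = 0.1596 g
% CaCO3 = 0.1596 / 0.5116 × 100 = 31.20 %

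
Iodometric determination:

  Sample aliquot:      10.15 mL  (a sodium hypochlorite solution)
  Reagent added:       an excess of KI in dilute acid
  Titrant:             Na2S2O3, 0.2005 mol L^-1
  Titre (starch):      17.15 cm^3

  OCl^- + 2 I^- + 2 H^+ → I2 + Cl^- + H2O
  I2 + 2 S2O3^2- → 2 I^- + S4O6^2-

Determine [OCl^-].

n(S2O3^2-) = 0.01715 × 0.2005 = 3.439 × 10^-3 mol
n(I2) = n(S2O3^2-)/2 = 1.719 × 10^-3 mol
n(OCl^-) in the aliquot = 1.719 × 10^-3 mol (1:1 ratio)
[OCl^-] = 1.719 × 10^-3 / 0.01015 = 0.1694 mol/L

0.1694 mol/L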